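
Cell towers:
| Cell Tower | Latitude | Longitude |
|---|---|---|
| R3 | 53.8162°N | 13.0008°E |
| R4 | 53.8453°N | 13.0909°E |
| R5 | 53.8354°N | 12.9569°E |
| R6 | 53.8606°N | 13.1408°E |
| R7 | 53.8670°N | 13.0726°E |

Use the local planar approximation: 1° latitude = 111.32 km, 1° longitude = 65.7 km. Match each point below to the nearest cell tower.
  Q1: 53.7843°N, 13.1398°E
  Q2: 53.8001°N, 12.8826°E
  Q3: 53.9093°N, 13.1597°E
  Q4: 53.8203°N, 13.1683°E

Q1 at 53.7843°N, 13.1398°E:
  R3: √((0.0319·111.32)² + (-0.1390·65.7)²) = √(12.610368 + 83.398903) = 9.7984 km
  R4: √((0.0610·111.32)² + (-0.0489·65.7)²) = √(46.111162 + 10.321634) = 7.5122 km
  R5: √((0.0511·111.32)² + (-0.1829·65.7)²) = √(32.358486 + 144.396993) = 13.2949 km
  R6: √((0.0763·111.32)² + (0.0010·65.7)²) = √(72.143211 + 0.004316) = 8.4940 km
  R7: √((0.0827·111.32)² + (-0.0672·65.7)²) = √(84.753456 + 19.492578) = 10.2101 km
  → nearest: R4 (7.5122 km)
Q2 at 53.8001°N, 12.8826°E:
  R3: √((0.0161·111.32)² + (0.1182·65.7)²) = √(3.212167 + 60.306718) = 7.9699 km
  R4: √((0.0452·111.32)² + (0.2083·65.7)²) = √(25.317643 + 187.287710) = 14.5810 km
  R5: √((0.0353·111.32)² + (0.0743·65.7)²) = √(15.441725 + 23.829140) = 6.2666 km
  R6: √((0.0605·111.32)² + (0.2582·65.7)²) = √(45.358339 + 287.768475) = 18.2518 km
  R7: √((0.0669·111.32)² + (0.1900·65.7)²) = √(55.462396 + 155.825289) = 14.5357 km
  → nearest: R5 (6.2666 km)
Q3 at 53.9093°N, 13.1597°E:
  R3: √((-0.0931·111.32)² + (-0.1589·65.7)²) = √(107.410257 + 108.987962) = 14.7105 km
  R4: √((-0.0640·111.32)² + (-0.0688·65.7)²) = √(50.758215 + 20.431846) = 8.4374 km
  R5: √((-0.0739·111.32)² + (-0.2028·65.7)²) = √(67.676092 + 177.527910) = 15.6590 km
  R6: √((-0.0487·111.32)² + (-0.0189·65.7)²) = √(29.390320 + 1.541893) = 5.5617 km
  R7: √((-0.0423·111.32)² + (-0.0871·65.7)²) = √(22.173136 + 32.746663) = 7.4108 km
  → nearest: R6 (5.5617 km)
Q4 at 53.8203°N, 13.1683°E:
  R3: √((-0.0041·111.32)² + (-0.1675·65.7)²) = √(0.208312 + 121.104523) = 11.0142 km
  R4: √((0.0250·111.32)² + (-0.0774·65.7)²) = √(7.745089 + 25.859056) = 5.7969 km
  R5: √((0.0151·111.32)² + (-0.2114·65.7)²) = √(2.825532 + 192.903765) = 13.9903 km
  R6: √((0.0403·111.32)² + (-0.0275·65.7)²) = √(20.125955 + 3.264346) = 4.8364 km
  R7: √((0.0467·111.32)² + (-0.0957·65.7)²) = √(27.025899 + 39.532531) = 8.1583 km
  → nearest: R6 (4.8364 km)

Q1→R4; Q2→R5; Q3→R6; Q4→R6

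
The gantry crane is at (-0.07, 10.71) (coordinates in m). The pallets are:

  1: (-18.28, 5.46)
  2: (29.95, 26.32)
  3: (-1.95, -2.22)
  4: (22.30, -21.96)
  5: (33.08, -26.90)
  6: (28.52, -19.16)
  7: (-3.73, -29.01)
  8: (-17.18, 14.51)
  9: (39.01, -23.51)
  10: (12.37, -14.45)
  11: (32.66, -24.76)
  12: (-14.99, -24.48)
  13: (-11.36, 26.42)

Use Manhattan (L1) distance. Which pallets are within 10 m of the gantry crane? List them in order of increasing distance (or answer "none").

none

Distances from (-0.07, 10.71):
1: 23.46 m
2: 45.63 m
3: 14.81 m
4: 55.04 m
5: 70.76 m
6: 58.46 m
7: 43.38 m
8: 20.91 m
9: 73.30 m
10: 37.60 m
11: 68.20 m
12: 50.11 m
13: 27.00 m
Threshold 10 m: none within range.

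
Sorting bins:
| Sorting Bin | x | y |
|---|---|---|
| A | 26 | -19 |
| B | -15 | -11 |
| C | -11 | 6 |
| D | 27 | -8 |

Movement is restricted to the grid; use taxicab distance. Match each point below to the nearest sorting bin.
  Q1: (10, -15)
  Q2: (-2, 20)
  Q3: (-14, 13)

Q1→A; Q2→C; Q3→C

Q1 at (10, -15):
  A: 20
  B: 29
  C: 42
  D: 24
  → nearest: A (20)
Q2 at (-2, 20):
  A: 67
  B: 44
  C: 23
  D: 57
  → nearest: C (23)
Q3 at (-14, 13):
  A: 72
  B: 25
  C: 10
  D: 62
  → nearest: C (10)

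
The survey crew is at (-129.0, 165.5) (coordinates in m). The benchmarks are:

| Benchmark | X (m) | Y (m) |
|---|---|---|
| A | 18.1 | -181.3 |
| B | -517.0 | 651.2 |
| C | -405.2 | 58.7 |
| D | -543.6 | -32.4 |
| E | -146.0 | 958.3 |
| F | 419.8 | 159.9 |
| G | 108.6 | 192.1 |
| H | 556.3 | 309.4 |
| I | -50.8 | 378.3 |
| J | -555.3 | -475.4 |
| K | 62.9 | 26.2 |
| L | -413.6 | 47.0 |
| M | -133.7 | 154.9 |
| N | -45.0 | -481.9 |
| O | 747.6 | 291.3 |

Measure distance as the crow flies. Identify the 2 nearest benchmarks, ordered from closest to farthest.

M, I

Distances from (-129.0, 165.5):
A: 376.7 m
B: 621.6 m
C: 296.1 m
D: 459.4 m
E: 793.0 m
F: 548.8 m
G: 239.1 m
H: 700.2 m
I: 226.7 m
J: 769.7 m
K: 237.1 m
L: 308.3 m
M: 11.6 m
N: 652.8 m
O: 885.6 m
Sorted: M (11.6 m) < I (226.7 m) < K (237.1 m) < G (239.1 m) < …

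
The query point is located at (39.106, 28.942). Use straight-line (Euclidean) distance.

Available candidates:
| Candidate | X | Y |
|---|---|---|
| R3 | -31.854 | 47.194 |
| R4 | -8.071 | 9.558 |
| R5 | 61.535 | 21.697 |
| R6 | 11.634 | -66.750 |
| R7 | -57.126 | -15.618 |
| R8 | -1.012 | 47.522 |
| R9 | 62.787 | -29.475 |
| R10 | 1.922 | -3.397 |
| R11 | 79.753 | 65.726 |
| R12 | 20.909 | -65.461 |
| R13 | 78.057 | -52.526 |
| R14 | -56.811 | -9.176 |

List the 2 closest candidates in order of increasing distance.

Distances from (39.106, 28.942):
R3: √((-70.960)² + (18.252)²) = √(5035.32160 + 333.13550) = 73.270
R4: √((-47.177)² + (-19.384)²) = √(2225.66933 + 375.73946) = 51.004
R5: √((22.429)² + (-7.245)²) = √(503.06004 + 52.49003) = 23.570
R6: √((-27.472)² + (-95.692)²) = √(754.71078 + 9156.95886) = 99.557
R7: √((-96.232)² + (-44.560)²) = √(9260.59782 + 1985.59360) = 106.048
R8: √((-40.118)² + (18.580)²) = √(1609.45392 + 345.21640) = 44.212
R9: √((23.681)² + (-58.417)²) = √(560.78976 + 3412.54589) = 63.034
R10: √((-37.184)² + (-32.339)²) = √(1382.64986 + 1045.81092) = 49.279
R11: √((40.647)² + (36.784)²) = √(1652.17861 + 1353.06266) = 54.820
R12: √((-18.197)² + (-94.403)²) = √(331.13081 + 8911.92641) = 96.141
R13: √((38.951)² + (-81.468)²) = √(1517.18040 + 6637.03502) = 90.301
R14: √((-95.917)² + (-38.118)²) = √(9200.07089 + 1452.98192) = 103.214
Sorted: R5 (23.570) < R8 (44.212) < R10 (49.279) < R4 (51.004) < …

R5, R8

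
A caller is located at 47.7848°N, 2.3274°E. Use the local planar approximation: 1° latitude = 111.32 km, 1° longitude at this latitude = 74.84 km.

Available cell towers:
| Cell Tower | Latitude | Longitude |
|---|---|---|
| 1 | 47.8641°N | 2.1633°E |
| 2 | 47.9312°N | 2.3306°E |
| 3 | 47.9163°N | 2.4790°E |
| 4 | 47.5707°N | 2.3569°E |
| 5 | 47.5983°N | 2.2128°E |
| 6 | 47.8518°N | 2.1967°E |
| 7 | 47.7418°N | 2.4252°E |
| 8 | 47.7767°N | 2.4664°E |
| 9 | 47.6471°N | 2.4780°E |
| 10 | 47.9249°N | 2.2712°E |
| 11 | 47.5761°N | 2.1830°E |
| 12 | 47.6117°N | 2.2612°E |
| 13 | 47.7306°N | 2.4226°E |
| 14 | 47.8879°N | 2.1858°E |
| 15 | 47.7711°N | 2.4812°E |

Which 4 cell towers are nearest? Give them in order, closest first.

Distances from 47.7848°N, 2.3274°E:
1: √((0.0793·111.32)² + (-0.1641·74.84)²) = √(77.927864 + 150.828954) = 15.1247 km
2: √((0.1464·111.32)² + (0.0032·74.84)²) = √(265.600292 + 0.057355) = 16.2990 km
3: √((0.1315·111.32)² + (0.1516·74.84)²) = √(214.288024 + 128.725907) = 18.5206 km
4: √((-0.2141·111.32)² + (0.0295·74.84)²) = √(568.041061 + 4.874293) = 23.9357 km
5: √((-0.1865·111.32)² + (-0.1146·74.84)²) = √(431.026595 + 73.559165) = 22.4630 km
6: √((0.0670·111.32)² + (-0.1307·74.84)²) = √(55.628327 + 95.679464) = 12.3007 km
7: √((-0.0430·111.32)² + (0.0978·74.84)²) = √(22.913071 + 53.572914) = 8.7456 km
8: √((-0.0081·111.32)² + (0.1390·74.84)²) = √(0.813048 + 108.217416) = 10.4418 km
9: √((-0.1377·111.32)² + (0.1506·74.84)²) = √(234.971006 + 127.033277) = 19.0264 km
10: √((0.1401·111.32)² + (-0.0562·74.84)²) = √(243.233095 + 17.690503) = 16.1531 km
11: √((-0.2087·111.32)² + (-0.1444·74.84)²) = √(539.748313 + 116.789001) = 25.6230 km
12: √((-0.1731·111.32)² + (-0.0662·74.84)²) = √(371.313322 + 24.546159) = 19.8962 km
13: √((-0.0542·111.32)² + (0.0952·74.84)²) = √(36.403653 + 50.762319) = 9.3363 km
14: √((0.1031·111.32)² + (-0.1416·74.84)²) = √(131.723641 + 112.303700) = 15.6214 km
15: √((-0.0137·111.32)² + (0.1538·74.84)²) = √(2.325881 + 132.489124) = 11.6110 km
Sorted: 7 (8.7456 km) < 13 (9.3363 km) < 8 (10.4418 km) < 15 (11.6110 km) < 6 (12.3007 km) < 1 (15.1247 km) < …

7, 13, 8, 15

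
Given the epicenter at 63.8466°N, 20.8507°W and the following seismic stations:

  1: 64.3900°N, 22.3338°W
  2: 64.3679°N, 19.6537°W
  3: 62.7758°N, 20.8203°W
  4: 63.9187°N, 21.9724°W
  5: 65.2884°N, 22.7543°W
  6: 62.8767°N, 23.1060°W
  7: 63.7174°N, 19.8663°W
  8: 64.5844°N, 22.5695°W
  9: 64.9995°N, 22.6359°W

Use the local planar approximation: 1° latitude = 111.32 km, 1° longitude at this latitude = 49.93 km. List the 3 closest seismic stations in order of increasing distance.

7, 4, 2

Distances from 63.8466°N, 20.8507°W:
1: 95.6179 km
2: 83.3043 km
3: 119.2111 km
4: 56.5787 km
5: 186.5329 km
6: 156.0055 km
7: 51.2122 km
8: 118.7883 km
9: 156.2576 km
Sorted: 7 (51.2122 km) < 4 (56.5787 km) < 2 (83.3043 km) < 1 (95.6179 km) < 8 (118.7883 km) < …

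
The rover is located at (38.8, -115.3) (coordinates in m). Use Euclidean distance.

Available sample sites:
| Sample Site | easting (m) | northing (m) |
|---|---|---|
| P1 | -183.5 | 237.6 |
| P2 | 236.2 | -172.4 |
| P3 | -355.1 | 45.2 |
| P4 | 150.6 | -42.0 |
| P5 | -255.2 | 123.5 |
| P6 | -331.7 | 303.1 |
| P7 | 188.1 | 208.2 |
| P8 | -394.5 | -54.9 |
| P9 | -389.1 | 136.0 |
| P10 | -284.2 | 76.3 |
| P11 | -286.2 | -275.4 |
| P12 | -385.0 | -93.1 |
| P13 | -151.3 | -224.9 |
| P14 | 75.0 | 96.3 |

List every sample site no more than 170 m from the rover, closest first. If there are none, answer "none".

Distances from (38.8, -115.3):
P1: 417.1 m
P2: 205.5 m
P3: 425.3 m
P4: 133.7 m
P5: 378.8 m
P6: 558.9 m
P7: 356.3 m
P8: 437.5 m
P9: 496.2 m
P10: 375.6 m
P11: 362.3 m
P12: 424.4 m
P13: 219.4 m
P14: 214.7 m
Threshold 170 m: P4 (133.7 m) is within range.

P4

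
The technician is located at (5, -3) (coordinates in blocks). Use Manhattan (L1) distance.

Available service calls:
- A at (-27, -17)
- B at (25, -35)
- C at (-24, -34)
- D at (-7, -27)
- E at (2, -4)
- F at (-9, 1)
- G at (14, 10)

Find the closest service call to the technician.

E

Distances from (5, -3):
A: 46 blocks
B: 52 blocks
C: 60 blocks
D: 36 blocks
E: 4 blocks
F: 18 blocks
G: 22 blocks
Minimum: E at 4 blocks.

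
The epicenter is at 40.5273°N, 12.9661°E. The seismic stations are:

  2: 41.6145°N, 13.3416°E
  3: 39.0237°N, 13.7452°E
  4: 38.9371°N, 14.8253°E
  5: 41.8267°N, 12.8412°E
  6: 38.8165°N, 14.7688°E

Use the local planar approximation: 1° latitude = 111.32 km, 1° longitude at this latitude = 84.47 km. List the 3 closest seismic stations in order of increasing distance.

Distances from 40.5273°N, 12.9661°E:
2: √((1.0872·111.32)² + (0.3755·84.47)²) = √(14647.559903 + 1006.062291) = 125.1144 km
3: √((-1.5036·111.32)² + (0.7791·84.47)²) = √(28016.316140 + 4331.032045) = 179.8537 km
4: √((-1.5902·111.32)² + (1.8592·84.47)²) = √(31336.457100 + 24663.642110) = 236.6434 km
5: √((1.2994·111.32)² + (-0.1249·84.47)²) = √(20923.393375 + 111.308893) = 145.0335 km
6: √((-1.7108·111.32)² + (1.8027·84.47)²) = √(36269.776424 + 23187.392090) = 243.8384 km
Sorted: 2 (125.1144 km) < 5 (145.0335 km) < 3 (179.8537 km) < 4 (236.6434 km) < 6 (243.8384 km)

2, 5, 3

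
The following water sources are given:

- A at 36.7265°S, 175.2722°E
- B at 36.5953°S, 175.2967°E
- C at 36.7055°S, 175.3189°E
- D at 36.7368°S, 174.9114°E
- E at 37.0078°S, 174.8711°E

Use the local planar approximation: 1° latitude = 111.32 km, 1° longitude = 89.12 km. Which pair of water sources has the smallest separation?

Pairwise distances:
A–B: 14.7675 km
A–C: 4.7735 km
A–D: 32.1749 km
A–E: 47.5223 km
B–C: 12.4260 km
B–D: 37.7785 km
B–E: 59.5588 km
C–D: 36.4832 km
C–E: 52.2025 km
D–E: 30.3808 km
Closest pair: A–C at 4.7735 km.

A and C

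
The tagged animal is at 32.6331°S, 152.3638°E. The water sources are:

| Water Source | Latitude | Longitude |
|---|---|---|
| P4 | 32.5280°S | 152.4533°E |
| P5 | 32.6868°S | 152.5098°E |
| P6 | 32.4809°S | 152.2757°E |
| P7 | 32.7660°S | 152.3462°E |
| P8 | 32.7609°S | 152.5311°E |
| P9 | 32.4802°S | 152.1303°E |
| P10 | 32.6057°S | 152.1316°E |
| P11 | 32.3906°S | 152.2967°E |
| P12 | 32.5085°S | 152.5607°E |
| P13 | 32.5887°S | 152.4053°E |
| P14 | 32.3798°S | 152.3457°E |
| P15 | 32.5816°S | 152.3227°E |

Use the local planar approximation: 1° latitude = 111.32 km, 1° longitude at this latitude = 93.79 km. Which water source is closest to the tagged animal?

P13

Distances from 32.6331°S, 152.3638°E:
P4: √((0.1051·111.32)² + (0.0895·93.79)²) = √(136.883729 + 70.462678) = 14.3995 km
P5: √((-0.0537·111.32)² + (0.1460·93.79)²) = √(35.735097 + 187.507560) = 14.9413 km
P6: √((0.1522·111.32)² + (-0.0881·93.79)²) = √(287.061996 + 68.275500) = 18.8504 km
P7: √((-0.1329·111.32)² + (-0.0176·93.79)²) = √(218.875100 + 2.724824) = 14.8862 km
P8: √((-0.1278·111.32)² + (0.1673·93.79)²) = √(202.398879 + 246.209584) = 21.1804 km
P9: √((0.1529·111.32)² + (-0.2335·93.79)²) = √(289.708586 + 479.608467) = 27.7366 km
P10: √((0.0274·111.32)² + (-0.2322·93.79)²) = √(9.303525 + 474.282939) = 21.9906 km
P11: √((0.2425·111.32)² + (-0.0671·93.79)²) = √(728.735424 + 39.605738) = 27.7190 km
P12: √((0.1246·111.32)² + (0.1969·93.79)²) = √(192.389994 + 341.039359) = 23.0961 km
P13: √((0.0444·111.32)² + (0.0415·93.79)²) = √(24.429374 + 15.149883) = 6.2912 km
P14: √((0.2533·111.32)² + (-0.0181·93.79)²) = √(795.090885 + 2.881842) = 28.2484 km
P15: √((0.0515·111.32)² + (-0.0411·93.79)²) = √(32.867060 + 14.859244) = 6.9084 km
Minimum: P13 at 6.2912 km.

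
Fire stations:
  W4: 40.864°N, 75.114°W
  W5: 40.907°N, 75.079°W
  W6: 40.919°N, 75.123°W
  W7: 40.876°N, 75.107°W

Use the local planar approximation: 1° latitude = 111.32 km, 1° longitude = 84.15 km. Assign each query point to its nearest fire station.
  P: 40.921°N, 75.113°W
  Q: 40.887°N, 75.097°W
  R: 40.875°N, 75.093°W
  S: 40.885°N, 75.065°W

P at 40.921°N, 75.113°W:
  W4: 6.346 km
  W5: 3.258 km
  W6: 0.870 km
  W7: 5.035 km
  → nearest: W6 (0.870 km)
Q at 40.887°N, 75.097°W:
  W4: 2.933 km
  W5: 2.693 km
  W6: 4.180 km
  W7: 1.486 km
  → nearest: W7 (1.486 km)
R at 40.875°N, 75.093°W:
  W4: 2.150 km
  W5: 3.752 km
  W6: 5.510 km
  W7: 1.183 km
  → nearest: W7 (1.183 km)
S at 40.885°N, 75.065°W:
  W4: 4.740 km
  W5: 2.718 km
  W6: 6.176 km
  W7: 3.674 km
  → nearest: W5 (2.718 km)

P→W6; Q→W7; R→W7; S→W5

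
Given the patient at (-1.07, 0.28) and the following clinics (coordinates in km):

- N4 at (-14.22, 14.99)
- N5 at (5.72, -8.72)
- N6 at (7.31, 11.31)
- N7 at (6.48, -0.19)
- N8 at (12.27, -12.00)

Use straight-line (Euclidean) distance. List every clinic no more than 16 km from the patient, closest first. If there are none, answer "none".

Distances from (-1.07, 0.28):
N4: √((-13.15)² + (14.71)²) = √(172.9225 + 216.3841) = 19.73 km
N5: √((6.79)² + (-9.00)²) = √(46.1041 + 81.0000) = 11.27 km
N6: √((8.38)² + (11.03)²) = √(70.2244 + 121.6609) = 13.85 km
N7: √((7.55)² + (-0.47)²) = √(57.0025 + 0.2209) = 7.56 km
N8: √((13.34)² + (-12.28)²) = √(177.9556 + 150.7984) = 18.13 km
Threshold 16 km: N7 (7.56 km), N5 (11.27 km), N6 (13.85 km) are within range.

N7, N5, N6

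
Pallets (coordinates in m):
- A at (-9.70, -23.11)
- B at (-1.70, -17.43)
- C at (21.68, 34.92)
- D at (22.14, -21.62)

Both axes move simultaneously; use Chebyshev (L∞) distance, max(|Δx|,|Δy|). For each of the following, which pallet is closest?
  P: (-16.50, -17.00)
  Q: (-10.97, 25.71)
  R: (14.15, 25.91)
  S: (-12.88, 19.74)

P at (-16.50, -17.00):
  A: 6.80 m
  B: 14.80 m
  C: 51.92 m
  D: 38.64 m
  → nearest: A (6.80 m)
Q at (-10.97, 25.71):
  A: 48.82 m
  B: 43.14 m
  C: 32.65 m
  D: 47.33 m
  → nearest: C (32.65 m)
R at (14.15, 25.91):
  A: 49.02 m
  B: 43.34 m
  C: 9.01 m
  D: 47.53 m
  → nearest: C (9.01 m)
S at (-12.88, 19.74):
  A: 42.85 m
  B: 37.17 m
  C: 34.56 m
  D: 41.36 m
  → nearest: C (34.56 m)

P→A; Q→C; R→C; S→C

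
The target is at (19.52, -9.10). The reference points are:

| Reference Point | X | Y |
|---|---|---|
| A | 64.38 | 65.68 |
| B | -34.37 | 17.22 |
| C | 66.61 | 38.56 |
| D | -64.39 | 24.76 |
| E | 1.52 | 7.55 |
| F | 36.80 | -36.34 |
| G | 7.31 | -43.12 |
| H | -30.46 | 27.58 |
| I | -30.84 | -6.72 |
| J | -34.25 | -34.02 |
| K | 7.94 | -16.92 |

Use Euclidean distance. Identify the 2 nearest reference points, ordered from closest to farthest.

K, E

Distances from (19.52, -9.10):
A: √((44.86)² + (74.78)²) = √(2012.4196 + 5592.0484) = 87.20
B: √((-53.89)² + (26.32)²) = √(2904.1321 + 692.7424) = 59.97
C: √((47.09)² + (47.66)²) = √(2217.4681 + 2271.4756) = 67.00
D: √((-83.91)² + (33.86)²) = √(7040.8881 + 1146.4996) = 90.48
E: √((-18.00)² + (16.65)²) = √(324.0000 + 277.2225) = 24.52
F: √((17.28)² + (-27.24)²) = √(298.5984 + 742.0176) = 32.26
G: √((-12.21)² + (-34.02)²) = √(149.0841 + 1157.3604) = 36.14
H: √((-49.98)² + (36.68)²) = √(2498.0004 + 1345.4224) = 62.00
I: √((-50.36)² + (2.38)²) = √(2536.1296 + 5.6644) = 50.42
J: √((-53.77)² + (-24.92)²) = √(2891.2129 + 621.0064) = 59.26
K: √((-11.58)² + (-7.82)²) = √(134.0964 + 61.1524) = 13.97
Sorted: K (13.97) < E (24.52) < F (32.26) < G (36.14) < …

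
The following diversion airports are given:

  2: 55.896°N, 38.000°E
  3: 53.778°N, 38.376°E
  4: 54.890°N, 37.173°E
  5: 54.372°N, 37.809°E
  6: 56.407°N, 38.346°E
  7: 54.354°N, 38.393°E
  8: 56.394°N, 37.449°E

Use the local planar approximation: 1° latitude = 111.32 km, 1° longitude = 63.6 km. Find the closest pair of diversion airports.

5 and 7

Pairwise distances:
2–3: 236.985 km
2–4: 123.725 km
2–5: 170.086 km
2–6: 60.993 km
2–7: 173.466 km
2–8: 65.585 km
3–4: 145.524 km
3–5: 75.318 km
3–6: 292.666 km
3–7: 64.129 km
3–8: 297.121 km
4–5: 70.436 km
4–6: 184.617 km
4–7: 97.881 km
4–8: 168.343 km
5–6: 229.096 km
5–7: 37.196 km
5–8: 226.251 km
6–7: 228.560 km
6–8: 57.068 km
7–8: 234.895 km
Closest pair: 5–7 at 37.196 km.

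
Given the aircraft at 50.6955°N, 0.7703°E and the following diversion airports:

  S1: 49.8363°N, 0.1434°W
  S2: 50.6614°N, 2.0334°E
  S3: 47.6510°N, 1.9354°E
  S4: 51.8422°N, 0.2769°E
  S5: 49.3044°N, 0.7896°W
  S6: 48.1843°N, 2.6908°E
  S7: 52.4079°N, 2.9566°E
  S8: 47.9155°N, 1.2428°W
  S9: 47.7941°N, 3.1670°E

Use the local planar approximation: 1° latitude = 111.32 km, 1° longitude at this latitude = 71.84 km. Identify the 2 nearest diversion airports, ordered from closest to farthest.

S2, S1

Distances from 50.6955°N, 0.7703°E:
S1: √((-0.8592·111.32)² + (-0.9137·71.84)²) = √(9148.184862 + 4308.636906) = 116.0035 km
S2: √((-0.0341·111.32)² + (1.2631·71.84)²) = √(14.409707 + 8233.947955) = 90.8205 km
S3: √((-3.0445·111.32)² + (1.1651·71.84)²) = √(114862.523161 + 7005.821242) = 349.0965 km
S4: √((1.1467·111.32)² + (-0.4934·71.84)²) = √(16294.686914 + 1256.408708) = 132.4805 km
S5: √((-1.3911·111.32)² + (-1.5599·71.84)²) = √(23980.768497 + 12558.164380) = 191.1516 km
S6: √((-2.5112·111.32)² + (1.9205·71.84)²) = √(78146.404445 + 19035.367698) = 311.7399 km
S7: √((1.7124·111.32)² + (2.1863·71.84)²) = √(36337.649675 + 24669.034757) = 246.9953 km
S8: √((-2.7800·111.32)² + (-2.0131·71.84)²) = √(95771.433324 + 20915.263722) = 341.5943 km
S9: √((-2.9014·111.32)² + (2.3967·71.84)²) = √(104318.566069 + 29645.583247) = 366.0111 km
Sorted: S2 (90.8205 km) < S1 (116.0035 km) < S4 (132.4805 km) < S5 (191.1516 km) < …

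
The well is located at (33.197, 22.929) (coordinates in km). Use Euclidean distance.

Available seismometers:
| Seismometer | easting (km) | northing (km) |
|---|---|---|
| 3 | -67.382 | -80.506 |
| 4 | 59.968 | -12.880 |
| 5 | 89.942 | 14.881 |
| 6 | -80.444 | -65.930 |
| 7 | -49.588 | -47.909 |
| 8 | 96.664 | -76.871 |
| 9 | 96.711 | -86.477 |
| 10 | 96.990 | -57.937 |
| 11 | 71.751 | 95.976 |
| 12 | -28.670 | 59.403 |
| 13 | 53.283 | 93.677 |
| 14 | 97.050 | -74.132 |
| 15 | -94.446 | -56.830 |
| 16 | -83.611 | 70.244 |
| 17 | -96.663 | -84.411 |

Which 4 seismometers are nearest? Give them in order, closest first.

4, 5, 12, 13

Distances from (33.197, 22.929):
3: 144.274 km
4: 44.710 km
5: 57.313 km
6: 144.257 km
7: 108.956 km
8: 118.271 km
9: 126.506 km
10: 102.999 km
11: 82.597 km
12: 71.818 km
13: 73.544 km
14: 116.181 km
15: 150.513 km
16: 126.027 km
17: 168.480 km
Sorted: 4 (44.710 km) < 5 (57.313 km) < 12 (71.818 km) < 13 (73.544 km) < 11 (82.597 km) < 10 (102.999 km) < …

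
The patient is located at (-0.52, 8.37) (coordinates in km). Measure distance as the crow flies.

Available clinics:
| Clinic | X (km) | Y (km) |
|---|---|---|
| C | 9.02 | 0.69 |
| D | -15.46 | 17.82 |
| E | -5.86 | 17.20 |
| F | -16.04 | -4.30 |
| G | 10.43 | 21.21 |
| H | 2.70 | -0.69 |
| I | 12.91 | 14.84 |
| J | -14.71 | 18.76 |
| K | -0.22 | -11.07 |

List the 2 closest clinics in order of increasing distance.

H, E

Distances from (-0.52, 8.37):
C: √((9.54)² + (-7.68)²) = √(91.0116 + 58.9824) = 12.25 km
D: √((-14.94)² + (9.45)²) = √(223.2036 + 89.3025) = 17.68 km
E: √((-5.34)² + (8.83)²) = √(28.5156 + 77.9689) = 10.32 km
F: √((-15.52)² + (-12.67)²) = √(240.8704 + 160.5289) = 20.03 km
G: √((10.95)² + (12.84)²) = √(119.9025 + 164.8656) = 16.88 km
H: √((3.22)² + (-9.06)²) = √(10.3684 + 82.0836) = 9.62 km
I: √((13.43)² + (6.47)²) = √(180.3649 + 41.8609) = 14.91 km
J: √((-14.19)² + (10.39)²) = √(201.3561 + 107.9521) = 17.59 km
K: √((0.30)² + (-19.44)²) = √(0.0900 + 377.9136) = 19.44 km
Sorted: H (9.62 km) < E (10.32 km) < C (12.25 km) < I (14.91 km) < …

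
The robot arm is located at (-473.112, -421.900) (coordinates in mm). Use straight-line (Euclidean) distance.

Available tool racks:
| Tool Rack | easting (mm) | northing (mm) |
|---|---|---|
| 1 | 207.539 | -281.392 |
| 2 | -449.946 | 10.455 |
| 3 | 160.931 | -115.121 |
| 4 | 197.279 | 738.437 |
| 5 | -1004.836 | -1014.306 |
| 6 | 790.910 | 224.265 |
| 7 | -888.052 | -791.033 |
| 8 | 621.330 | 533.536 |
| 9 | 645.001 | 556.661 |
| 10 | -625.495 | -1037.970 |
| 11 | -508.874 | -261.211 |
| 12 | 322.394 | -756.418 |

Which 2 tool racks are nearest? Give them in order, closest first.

Distances from (-473.112, -421.900):
1: 695.002 mm
2: 432.975 mm
3: 704.361 mm
4: 1340.077 mm
5: 796.037 mm
6: 1419.606 mm
7: 555.369 mm
8: 1452.811 mm
9: 1485.853 mm
10: 634.636 mm
11: 164.620 mm
12: 862.979 mm
Sorted: 11 (164.620 mm) < 2 (432.975 mm) < 7 (555.369 mm) < 10 (634.636 mm) < …

11, 2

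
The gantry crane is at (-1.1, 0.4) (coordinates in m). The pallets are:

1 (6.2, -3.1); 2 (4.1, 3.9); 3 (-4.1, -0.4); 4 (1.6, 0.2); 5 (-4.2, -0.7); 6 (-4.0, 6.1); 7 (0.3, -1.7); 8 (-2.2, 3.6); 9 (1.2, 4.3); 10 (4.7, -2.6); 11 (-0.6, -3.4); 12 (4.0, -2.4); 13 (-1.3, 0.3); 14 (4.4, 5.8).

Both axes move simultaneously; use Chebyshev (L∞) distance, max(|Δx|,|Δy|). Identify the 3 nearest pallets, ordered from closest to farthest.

Distances from (-1.1, 0.4):
1: max(|7.3|, |-3.5|) = 7.3 m
2: max(|5.2|, |3.5|) = 5.2 m
3: max(|-3.0|, |-0.8|) = 3.0 m
4: max(|2.7|, |-0.2|) = 2.7 m
5: max(|-3.1|, |-1.1|) = 3.1 m
6: max(|-2.9|, |5.7|) = 5.7 m
7: max(|1.4|, |-2.1|) = 2.1 m
8: max(|-1.1|, |3.2|) = 3.2 m
9: max(|2.3|, |3.9|) = 3.9 m
10: max(|5.8|, |-3.0|) = 5.8 m
11: max(|0.5|, |-3.8|) = 3.8 m
12: max(|5.1|, |-2.8|) = 5.1 m
13: max(|-0.2|, |-0.1|) = 0.2 m
14: max(|5.5|, |5.4|) = 5.5 m
Sorted: 13 (0.2 m) < 7 (2.1 m) < 4 (2.7 m) < 3 (3.0 m) < 5 (3.1 m) < …

13, 7, 4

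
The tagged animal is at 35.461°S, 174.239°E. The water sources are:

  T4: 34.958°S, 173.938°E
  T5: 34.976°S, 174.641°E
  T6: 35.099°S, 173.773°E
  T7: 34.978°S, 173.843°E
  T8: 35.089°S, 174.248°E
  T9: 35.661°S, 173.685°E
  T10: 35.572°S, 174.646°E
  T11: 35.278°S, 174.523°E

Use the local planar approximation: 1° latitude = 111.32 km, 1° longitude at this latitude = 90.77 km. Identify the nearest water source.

Distances from 35.461°S, 174.239°E:
T4: 62.304 km
T5: 65.165 km
T6: 58.422 km
T7: 64.676 km
T8: 41.419 km
T9: 54.995 km
T10: 38.955 km
T11: 32.856 km
Minimum: T11 at 32.856 km.

T11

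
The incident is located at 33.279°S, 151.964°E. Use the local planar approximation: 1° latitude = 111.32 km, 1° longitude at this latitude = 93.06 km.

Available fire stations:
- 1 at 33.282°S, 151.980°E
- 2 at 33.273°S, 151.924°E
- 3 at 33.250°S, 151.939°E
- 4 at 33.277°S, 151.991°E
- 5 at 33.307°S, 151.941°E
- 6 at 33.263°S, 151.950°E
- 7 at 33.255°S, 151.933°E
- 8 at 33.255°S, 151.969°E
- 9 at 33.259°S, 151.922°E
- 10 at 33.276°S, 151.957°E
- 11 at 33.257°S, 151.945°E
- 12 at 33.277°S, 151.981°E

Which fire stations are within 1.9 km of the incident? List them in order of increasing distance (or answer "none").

Distances from 33.279°S, 151.964°E:
1: √((-0.003·111.32)² + (0.016·93.06)²) = √(0.11153 + 2.21700) = 1.526 km
2: √((0.006·111.32)² + (-0.040·93.06)²) = √(0.44612 + 13.85626) = 3.782 km
3: √((0.029·111.32)² + (-0.025·93.06)²) = √(10.42179 + 5.41260) = 3.979 km
4: √((0.002·111.32)² + (0.027·93.06)²) = √(0.04957 + 6.31326) = 2.522 km
5: √((-0.028·111.32)² + (-0.023·93.06)²) = √(9.71544 + 4.58123) = 3.781 km
6: √((0.016·111.32)² + (-0.014·93.06)²) = √(3.17239 + 1.69739) = 2.207 km
7: √((0.024·111.32)² + (-0.031·93.06)²) = √(7.13787 + 8.32242) = 3.932 km
8: √((0.024·111.32)² + (0.005·93.06)²) = √(7.13787 + 0.21650) = 2.712 km
9: √((0.020·111.32)² + (-0.042·93.06)²) = √(4.95686 + 15.27653) = 4.498 km
10: √((0.003·111.32)² + (-0.007·93.06)²) = √(0.11153 + 0.42435) = 0.732 km
11: √((0.022·111.32)² + (-0.019·93.06)²) = √(5.99780 + 3.12632) = 3.021 km
12: √((0.002·111.32)² + (0.017·93.06)²) = √(0.04957 + 2.50279) = 1.598 km
Threshold 1.9 km: 10 (0.732 km), 1 (1.526 km), 12 (1.598 km) are within range.

10, 1, 12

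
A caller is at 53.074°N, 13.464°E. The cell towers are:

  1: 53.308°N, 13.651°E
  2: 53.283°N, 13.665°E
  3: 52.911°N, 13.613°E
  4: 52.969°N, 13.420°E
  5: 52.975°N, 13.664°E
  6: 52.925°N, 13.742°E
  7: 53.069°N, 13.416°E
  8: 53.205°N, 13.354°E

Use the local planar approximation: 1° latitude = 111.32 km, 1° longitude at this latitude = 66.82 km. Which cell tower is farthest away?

Distances from 53.074°N, 13.464°E:
1: √((0.234·111.32)² + (0.187·66.82)²) = √(678.54415 + 156.13352) = 28.891 km
2: √((0.209·111.32)² + (0.201·66.82)²) = √(541.30117 + 180.38693) = 26.864 km
3: √((-0.163·111.32)² + (0.149·66.82)²) = √(329.24683 + 99.12552) = 20.697 km
4: √((-0.105·111.32)² + (-0.044·66.82)²) = √(136.62337 + 8.64407) = 12.053 km
5: √((-0.099·111.32)² + (0.200·66.82)²) = √(121.45539 + 178.59650) = 17.322 km
6: √((-0.149·111.32)² + (0.278·66.82)²) = √(275.11795 + 345.06629) = 24.903 km
7: √((-0.005·111.32)² + (-0.048·66.82)²) = √(0.30980 + 10.28716) = 3.255 km
8: √((0.131·111.32)² + (-0.110·66.82)²) = √(212.66156 + 54.02544) = 16.331 km
Maximum: 1 at 28.891 km.

1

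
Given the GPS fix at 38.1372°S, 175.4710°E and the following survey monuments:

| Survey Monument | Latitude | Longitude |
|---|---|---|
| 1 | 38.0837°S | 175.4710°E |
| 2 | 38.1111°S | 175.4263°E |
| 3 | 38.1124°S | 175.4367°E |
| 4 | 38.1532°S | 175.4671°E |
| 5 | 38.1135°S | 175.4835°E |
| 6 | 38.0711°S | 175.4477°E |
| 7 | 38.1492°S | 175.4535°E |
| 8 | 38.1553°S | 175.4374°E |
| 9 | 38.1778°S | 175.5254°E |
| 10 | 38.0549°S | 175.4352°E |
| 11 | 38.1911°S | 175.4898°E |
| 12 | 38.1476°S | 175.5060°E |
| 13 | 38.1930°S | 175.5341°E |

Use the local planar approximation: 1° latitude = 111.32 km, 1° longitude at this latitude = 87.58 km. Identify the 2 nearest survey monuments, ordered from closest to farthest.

Distances from 38.1372°S, 175.4710°E:
1: √((0.0535·111.32)² + (0.0000·87.58)²) = √(35.469410 + 0.000000) = 5.9556 km
2: √((0.0261·111.32)² + (-0.0447·87.58)²) = √(8.441651 + 15.325863) = 4.8752 km
3: √((0.0248·111.32)² + (-0.0343·87.58)²) = √(7.621663 + 9.023980) = 4.0799 km
4: √((-0.0160·111.32)² + (-0.0039·87.58)²) = √(3.172388 + 0.116665) = 1.8136 km
5: √((0.0237·111.32)² + (0.0125·87.58)²) = √(6.960542 + 1.198478) = 2.8564 km
6: √((0.0661·111.32)² + (-0.0233·87.58)²) = √(54.143872 + 4.164105) = 7.6360 km
7: √((-0.0120·111.32)² + (-0.0175·87.58)²) = √(1.784469 + 2.349016) = 2.0331 km
8: √((-0.0181·111.32)² + (-0.0336·87.58)²) = √(4.059790 + 8.659413) = 3.5664 km
9: √((-0.0406·111.32)² + (0.0544·87.58)²) = √(20.426712 + 22.699050) = 6.5670 km
10: √((0.0823·111.32)² + (-0.0358·87.58)²) = √(83.935574 + 9.830507) = 9.6833 km
11: √((-0.0539·111.32)² + (0.0188·87.58)²) = √(36.001776 + 2.710975) = 6.2220 km
12: √((-0.0104·111.32)² + (0.0350·87.58)²) = √(1.340334 + 9.396064) = 3.2766 km
13: √((-0.0558·111.32)² + (0.0631·87.58)²) = √(38.584670 + 30.539970) = 8.3141 km
Sorted: 4 (1.8136 km) < 7 (2.0331 km) < 5 (2.8564 km) < 12 (3.2766 km) < …

4, 7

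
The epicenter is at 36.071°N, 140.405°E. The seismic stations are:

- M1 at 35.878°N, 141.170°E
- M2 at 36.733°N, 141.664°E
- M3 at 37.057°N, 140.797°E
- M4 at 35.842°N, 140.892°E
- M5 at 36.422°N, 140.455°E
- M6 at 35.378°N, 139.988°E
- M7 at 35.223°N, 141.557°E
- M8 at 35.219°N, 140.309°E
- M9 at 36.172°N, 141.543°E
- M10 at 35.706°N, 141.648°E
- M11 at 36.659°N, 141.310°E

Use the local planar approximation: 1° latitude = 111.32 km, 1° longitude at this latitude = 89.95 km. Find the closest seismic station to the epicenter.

M5

Distances from 36.071°N, 140.405°E:
M1: √((-0.193·111.32)² + (0.765·89.95)²) = √(461.59491 + 4735.05694) = 72.088 km
M2: √((0.662·111.32)² + (1.259·89.95)²) = √(5430.78205 + 12824.89433) = 135.114 km
M3: √((0.986·111.32)² + (0.392·89.95)²) = √(12047.59127 + 1243.29581) = 115.286 km
M4: √((-0.229·111.32)² + (0.487·89.95)²) = √(649.85634 + 1918.93497) = 50.683 km
M5: √((0.351·111.32)² + (0.050·89.95)²) = √(1526.72434 + 20.22751) = 39.331 km
M6: √((-0.693·111.32)² + (-0.417·89.95)²) = √(5951.31400 + 1406.93633) = 85.780 km
M7: √((-0.848·111.32)² + (1.152·89.95)²) = √(8911.23917 + 10737.60178) = 140.174 km
M8: √((-0.852·111.32)² + (-0.096·89.95)²) = √(8995.50574 + 74.56668) = 95.237 km
M9: √((0.101·111.32)² + (1.138·89.95)²) = √(126.41224 + 10478.20424) = 102.979 km
M10: √((-0.365·111.32)² + (1.243·89.95)²) = √(1650.94317 + 12500.99532) = 118.962 km
M11: √((0.588·111.32)² + (0.905·89.95)²) = √(4284.50888 + 6626.73332) = 104.457 km
Minimum: M5 at 39.331 km.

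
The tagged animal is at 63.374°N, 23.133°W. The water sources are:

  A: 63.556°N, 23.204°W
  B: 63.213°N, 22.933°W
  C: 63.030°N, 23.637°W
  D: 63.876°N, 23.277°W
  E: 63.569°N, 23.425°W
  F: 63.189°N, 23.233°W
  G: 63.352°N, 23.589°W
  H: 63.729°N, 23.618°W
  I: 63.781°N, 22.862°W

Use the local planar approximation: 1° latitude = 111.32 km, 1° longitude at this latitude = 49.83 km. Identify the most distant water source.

D

Distances from 63.374°N, 23.133°W:
A: √((0.182·111.32)² + (-0.071·49.83)²) = √(410.47732 + 12.51695) = 20.567 km
B: √((-0.161·111.32)² + (0.200·49.83)²) = √(321.21672 + 99.32116) = 20.507 km
C: √((-0.344·111.32)² + (-0.504·49.83)²) = √(1466.43656 + 630.72907) = 45.795 km
D: √((0.502·111.32)² + (-0.144·49.83)²) = √(3122.86945 + 51.48809) = 56.341 km
E: √((0.195·111.32)² + (-0.292·49.83)²) = √(471.21121 + 211.71298) = 26.133 km
F: √((-0.185·111.32)² + (-0.100·49.83)²) = √(424.12107 + 24.83029) = 21.188 km
G: √((-0.022·111.32)² + (-0.456·49.83)²) = √(5.99780 + 516.31110) = 22.854 km
H: √((0.355·111.32)² + (-0.485·49.83)²) = √(1561.71975 + 584.07047) = 46.323 km
I: √((0.407·111.32)² + (0.271·49.83)²) = √(2052.74600 + 182.35613) = 47.277 km
Maximum: D at 56.341 km.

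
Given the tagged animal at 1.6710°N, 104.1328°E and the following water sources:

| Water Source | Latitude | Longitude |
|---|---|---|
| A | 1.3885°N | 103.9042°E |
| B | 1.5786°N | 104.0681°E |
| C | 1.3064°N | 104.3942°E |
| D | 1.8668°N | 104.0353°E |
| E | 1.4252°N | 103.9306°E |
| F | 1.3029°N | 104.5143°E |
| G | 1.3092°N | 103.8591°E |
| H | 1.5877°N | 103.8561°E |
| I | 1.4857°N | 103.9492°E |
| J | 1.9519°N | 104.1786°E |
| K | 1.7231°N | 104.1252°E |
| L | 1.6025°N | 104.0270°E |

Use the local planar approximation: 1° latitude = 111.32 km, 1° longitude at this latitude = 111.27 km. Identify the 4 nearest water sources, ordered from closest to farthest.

K, B, L, D

Distances from 1.6710°N, 104.1328°E:
A: √((-0.2825·111.32)² + (-0.2286·111.27)²) = √(988.970414 + 647.006477) = 40.4472 km
B: √((-0.0924·111.32)² + (-0.0647·111.27)²) = √(105.801138 + 51.828034) = 12.5550 km
C: √((-0.3646·111.32)² + (0.2614·111.27)²) = √(1647.326648 + 845.994116) = 49.9332 km
D: √((0.1958·111.32)² + (-0.0975·111.27)²) = √(475.085494 + 117.697004) = 24.3471 km
E: √((-0.2458·111.32)² + (-0.2022·111.27)²) = √(748.703998 + 506.195731) = 35.4246 km
F: √((-0.3681·111.32)² + (0.3815·111.27)²) = √(1679.105678 + 1801.960475) = 59.0006 km
G: √((-0.3618·111.32)² + (-0.2737·111.27)²) = √(1622.122022 + 927.482600) = 50.4936 km
H: √((-0.0833·111.32)² + (-0.2767·111.27)²) = √(85.987713 + 947.926129) = 32.1545 km
I: √((-0.1853·111.32)² + (-0.1836·111.27)²) = √(425.497717 + 417.351069) = 29.0319 km
J: √((0.2809·111.32)² + (0.0458·111.27)²) = √(977.799642 + 25.970908) = 31.6823 km
K: √((0.0521·111.32)² + (-0.0076·111.27)²) = √(33.637355 + 0.715127) = 5.8611 km
L: √((-0.0685·111.32)² + (-0.1058·111.27)²) = √(58.147030 + 138.588601) = 14.0262 km
Sorted: K (5.8611 km) < B (12.5550 km) < L (14.0262 km) < D (24.3471 km) < I (29.0319 km) < J (31.6823 km) < …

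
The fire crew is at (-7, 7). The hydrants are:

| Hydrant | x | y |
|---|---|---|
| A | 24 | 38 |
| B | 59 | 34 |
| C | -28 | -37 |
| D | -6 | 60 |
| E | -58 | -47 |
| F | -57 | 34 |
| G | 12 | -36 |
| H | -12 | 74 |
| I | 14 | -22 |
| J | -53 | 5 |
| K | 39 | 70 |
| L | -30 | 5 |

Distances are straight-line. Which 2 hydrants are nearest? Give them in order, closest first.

L, I

Distances from (-7, 7):
A: √((31)² + (31)²) = √(961.000 + 961.000) = 43.8
B: √((66)² + (27)²) = √(4356.000 + 729.000) = 71.3
C: √((-21)² + (-44)²) = √(441.000 + 1936.000) = 48.8
D: √((1)² + (53)²) = √(1.000 + 2809.000) = 53.0
E: √((-51)² + (-54)²) = √(2601.000 + 2916.000) = 74.3
F: √((-50)² + (27)²) = √(2500.000 + 729.000) = 56.8
G: √((19)² + (-43)²) = √(361.000 + 1849.000) = 47.0
H: √((-5)² + (67)²) = √(25.000 + 4489.000) = 67.2
I: √((21)² + (-29)²) = √(441.000 + 841.000) = 35.8
J: √((-46)² + (-2)²) = √(2116.000 + 4.000) = 46.0
K: √((46)² + (63)²) = √(2116.000 + 3969.000) = 78.0
L: √((-23)² + (-2)²) = √(529.000 + 4.000) = 23.1
Sorted: L (23.1) < I (35.8) < A (43.8) < J (46.0) < …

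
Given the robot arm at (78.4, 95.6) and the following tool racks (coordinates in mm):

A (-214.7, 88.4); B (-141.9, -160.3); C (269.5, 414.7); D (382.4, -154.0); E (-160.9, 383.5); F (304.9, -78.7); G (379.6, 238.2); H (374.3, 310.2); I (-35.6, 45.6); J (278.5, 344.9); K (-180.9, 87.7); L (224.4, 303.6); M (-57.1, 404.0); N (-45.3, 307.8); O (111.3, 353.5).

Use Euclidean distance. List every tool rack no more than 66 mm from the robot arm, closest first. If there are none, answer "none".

none

Distances from (78.4, 95.6):
A: √((-293.1)² + (-7.2)²) = √(85907.610 + 51.840) = 293.2 mm
B: √((-220.3)² + (-255.9)²) = √(48532.090 + 65484.810) = 337.7 mm
C: √((191.1)² + (319.1)²) = √(36519.210 + 101824.810) = 371.9 mm
D: √((304.0)² + (-249.6)²) = √(92416.000 + 62300.160) = 393.3 mm
E: √((-239.3)² + (287.9)²) = √(57264.490 + 82886.410) = 374.4 mm
F: √((226.5)² + (-174.3)²) = √(51302.250 + 30380.490) = 285.8 mm
G: √((301.2)² + (142.6)²) = √(90721.440 + 20334.760) = 333.3 mm
H: √((295.9)² + (214.6)²) = √(87556.810 + 46053.160) = 365.5 mm
I: √((-114.0)² + (-50.0)²) = √(12996.000 + 2500.000) = 124.5 mm
J: √((200.1)² + (249.3)²) = √(40040.010 + 62150.490) = 319.7 mm
K: √((-259.3)² + (-7.9)²) = √(67236.490 + 62.410) = 259.4 mm
L: √((146.0)² + (208.0)²) = √(21316.000 + 43264.000) = 254.1 mm
M: √((-135.5)² + (308.4)²) = √(18360.250 + 95110.560) = 336.9 mm
N: √((-123.7)² + (212.2)²) = √(15301.690 + 45028.840) = 245.6 mm
O: √((32.9)² + (257.9)²) = √(1082.410 + 66512.410) = 260.0 mm
Threshold 66 mm: none within range.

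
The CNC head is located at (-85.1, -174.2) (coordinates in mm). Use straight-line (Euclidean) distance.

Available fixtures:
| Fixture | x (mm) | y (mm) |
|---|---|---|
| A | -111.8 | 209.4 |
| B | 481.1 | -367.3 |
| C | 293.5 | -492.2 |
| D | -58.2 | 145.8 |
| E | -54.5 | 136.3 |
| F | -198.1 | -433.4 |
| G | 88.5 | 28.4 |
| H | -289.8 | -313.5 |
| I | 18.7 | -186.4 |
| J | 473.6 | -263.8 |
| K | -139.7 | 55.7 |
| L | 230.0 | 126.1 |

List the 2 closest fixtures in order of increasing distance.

I, K

Distances from (-85.1, -174.2):
A: √((-26.7)² + (383.6)²) = √(712.890 + 147148.960) = 384.5 mm
B: √((566.2)² + (-193.1)²) = √(320582.440 + 37287.610) = 598.2 mm
C: √((378.6)² + (-318.0)²) = √(143337.960 + 101124.000) = 494.4 mm
D: √((26.9)² + (320.0)²) = √(723.610 + 102400.000) = 321.1 mm
E: √((30.6)² + (310.5)²) = √(936.360 + 96410.250) = 312.0 mm
F: √((-113.0)² + (-259.2)²) = √(12769.000 + 67184.640) = 282.8 mm
G: √((173.6)² + (202.6)²) = √(30136.960 + 41046.760) = 266.8 mm
H: √((-204.7)² + (-139.3)²) = √(41902.090 + 19404.490) = 247.6 mm
I: √((103.8)² + (-12.2)²) = √(10774.440 + 148.840) = 104.5 mm
J: √((558.7)² + (-89.6)²) = √(312145.690 + 8028.160) = 565.8 mm
K: √((-54.6)² + (229.9)²) = √(2981.160 + 52854.010) = 236.3 mm
L: √((315.1)² + (300.3)²) = √(99288.010 + 90180.090) = 435.3 mm
Sorted: I (104.5 mm) < K (236.3 mm) < H (247.6 mm) < G (266.8 mm) < …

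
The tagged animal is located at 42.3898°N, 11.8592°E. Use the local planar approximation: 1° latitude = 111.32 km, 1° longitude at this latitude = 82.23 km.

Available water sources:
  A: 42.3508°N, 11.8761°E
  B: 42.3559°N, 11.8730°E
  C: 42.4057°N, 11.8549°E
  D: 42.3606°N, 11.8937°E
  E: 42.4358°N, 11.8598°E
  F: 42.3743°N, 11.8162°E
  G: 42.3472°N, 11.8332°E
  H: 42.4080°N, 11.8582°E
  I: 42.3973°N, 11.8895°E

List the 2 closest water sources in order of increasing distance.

C, H

Distances from 42.3898°N, 11.8592°E:
A: √((-0.0390·111.32)² + (0.0169·82.23)²) = √(18.848449 + 1.931230) = 4.5585 km
B: √((-0.0339·111.32)² + (0.0138·82.23)²) = √(14.241174 + 1.287712) = 3.9407 km
C: √((0.0159·111.32)² + (-0.0043·82.23)²) = √(3.132858 + 0.125025) = 1.8050 km
D: √((-0.0292·111.32)² + (0.0345·82.23)²) = √(10.566036 + 8.048200) = 4.3144 km
E: √((0.0460·111.32)² + (0.0006·82.23)²) = √(26.221773 + 0.002434) = 5.1210 km
F: √((-0.0155·111.32)² + (-0.0430·82.23)²) = √(2.977212 + 12.502518) = 3.9344 km
G: √((-0.0426·111.32)² + (-0.0260·82.23)²) = √(22.488764 + 4.570958) = 5.2019 km
H: √((0.0182·111.32)² + (-0.0010·82.23)²) = √(4.104773 + 0.006762) = 2.0277 km
I: √((0.0075·111.32)² + (0.0303·82.23)²) = √(0.697058 + 6.207916) = 2.6277 km
Sorted: C (1.8050 km) < H (2.0277 km) < I (2.6277 km) < F (3.9344 km) < …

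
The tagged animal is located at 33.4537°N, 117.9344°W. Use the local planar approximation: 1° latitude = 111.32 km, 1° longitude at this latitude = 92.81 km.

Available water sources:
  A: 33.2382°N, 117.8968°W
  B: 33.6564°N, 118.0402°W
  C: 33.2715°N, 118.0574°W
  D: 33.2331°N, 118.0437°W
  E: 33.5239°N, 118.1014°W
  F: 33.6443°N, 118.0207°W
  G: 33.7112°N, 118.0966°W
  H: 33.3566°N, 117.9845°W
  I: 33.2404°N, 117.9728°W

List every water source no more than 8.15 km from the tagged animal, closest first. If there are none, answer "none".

none

Distances from 33.4537°N, 117.9344°W:
A: √((-0.2155·111.32)² + (0.0376·92.81)²) = √(575.494191 + 12.177699) = 24.2419 km
B: √((0.2027·111.32)² + (-0.1058·92.81)²) = √(509.159549 + 96.418613) = 24.6085 km
C: √((-0.1822·111.32)² + (-0.1230·92.81)²) = √(411.379969 + 130.316608) = 23.2744 km
D: √((-0.2206·111.32)² + (-0.1093·92.81)²) = √(603.055679 + 102.903434) = 26.5699 km
E: √((0.0702·111.32)² + (-0.1670·92.81)²) = √(61.068973 + 240.227371) = 17.3579 km
F: √((0.1906·111.32)² + (-0.0863·92.81)²) = √(450.186210 + 64.152138) = 22.6790 km
G: √((0.2575·111.32)² + (-0.1622·92.81)²) = √(821.676492 + 226.616353) = 32.3774 km
H: √((-0.0971·111.32)² + (-0.0501·92.81)²) = √(116.838199 + 21.620463) = 11.7668 km
I: √((-0.2133·111.32)² + (-0.0384·92.81)²) = √(563.803940 + 12.701412) = 24.0105 km
Threshold 8.15 km: none within range.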